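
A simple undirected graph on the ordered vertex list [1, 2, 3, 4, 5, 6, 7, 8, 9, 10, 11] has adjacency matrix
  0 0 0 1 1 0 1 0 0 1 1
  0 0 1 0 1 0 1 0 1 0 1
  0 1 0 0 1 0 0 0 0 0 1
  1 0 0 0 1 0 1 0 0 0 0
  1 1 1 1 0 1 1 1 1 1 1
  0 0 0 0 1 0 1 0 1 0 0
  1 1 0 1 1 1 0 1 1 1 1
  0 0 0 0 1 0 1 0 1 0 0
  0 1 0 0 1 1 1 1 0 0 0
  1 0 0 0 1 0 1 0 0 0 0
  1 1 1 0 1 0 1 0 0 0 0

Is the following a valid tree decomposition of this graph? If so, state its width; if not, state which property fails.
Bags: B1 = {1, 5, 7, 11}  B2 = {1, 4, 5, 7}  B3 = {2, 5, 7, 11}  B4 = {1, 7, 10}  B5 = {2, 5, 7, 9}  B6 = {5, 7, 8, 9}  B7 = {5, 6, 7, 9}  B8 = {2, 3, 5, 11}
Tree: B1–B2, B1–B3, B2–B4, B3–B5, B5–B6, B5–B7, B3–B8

No — edge (5,10) lies in no bag.

A tree decomposition must satisfy three properties: every vertex lies in some bag; for every edge, both endpoints lie together in some bag; and for every vertex, the bags containing it form a connected subtree. Here edge (5,10) lies in no bag, so the decomposition is invalid.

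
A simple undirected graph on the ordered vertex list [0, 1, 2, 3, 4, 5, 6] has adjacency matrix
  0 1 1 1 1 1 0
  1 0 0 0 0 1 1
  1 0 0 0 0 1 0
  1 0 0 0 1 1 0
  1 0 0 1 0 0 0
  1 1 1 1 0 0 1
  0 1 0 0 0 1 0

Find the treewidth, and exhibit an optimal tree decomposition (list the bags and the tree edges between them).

Treewidth 2.
One optimal decomposition is:
Bags: B1 = {0, 1, 5}  B2 = {1, 5, 6}  B3 = {0, 3, 5}  B4 = {0, 3, 4}  B5 = {0, 2, 5}
Tree: B1–B2, B1–B3, B3–B4, B1–B5

Every bag has size at most 3, so the width is 3 − 1 = 2 and tw(G) ≤ 2. For the lower bound, the 3 vertices {0, 3, 4} are pairwise adjacent, and any tree decomposition puts a clique entirely inside one bag — forcing width ≥ 2. The upper and lower bounds meet at 2, so that is the treewidth.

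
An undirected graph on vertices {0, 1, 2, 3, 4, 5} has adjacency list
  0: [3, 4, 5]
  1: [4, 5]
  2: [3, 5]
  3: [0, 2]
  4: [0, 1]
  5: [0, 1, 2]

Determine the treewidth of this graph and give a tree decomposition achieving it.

Every bag has size at most 3, so the width is 3 − 1 = 2 and tw(G) ≤ 2. Since 4–1–5–0–4 is a cycle in G, G is not acyclic. Forests are exactly the graphs of treewidth ≤ 1, so tw(G) ≥ 2. The upper and lower bounds meet at 2, so that is the treewidth.

Treewidth 2.
One such decomposition:
Bags: B1 = {0, 1, 4}  B2 = {0, 1, 5}  B3 = {0, 3, 5}  B4 = {2, 3, 5}
Tree: B1–B2, B2–B3, B3–B4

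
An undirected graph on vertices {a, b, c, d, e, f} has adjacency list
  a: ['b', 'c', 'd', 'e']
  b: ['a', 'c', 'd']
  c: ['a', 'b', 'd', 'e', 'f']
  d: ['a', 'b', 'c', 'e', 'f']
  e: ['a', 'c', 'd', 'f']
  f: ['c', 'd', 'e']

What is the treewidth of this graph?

A width-3 tree decomposition is:
Bags: B1 = {c, d, e, f}  B2 = {a, c, d, e}  B3 = {a, b, c, d}
Tree: B1–B2, B2–B3
Each bag holds 4 vertices, so the decomposition has width 3, which upper-bounds the treewidth. Conversely, {c, d, e, f} is a clique of size 4, and the vertices of any clique must share a bag in every tree decomposition; so some bag has ≥ 4 vertices and tw(G) ≥ 3. Therefore the treewidth is 3.

3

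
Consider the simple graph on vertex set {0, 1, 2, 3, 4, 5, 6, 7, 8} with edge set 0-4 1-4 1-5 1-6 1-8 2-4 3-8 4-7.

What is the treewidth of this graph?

A width-1 tree decomposition is:
Bags: B1 = {1, 4}  B2 = {1, 6}  B3 = {0, 4}  B4 = {2, 4}  B5 = {1, 8}  B6 = {4, 7}  B7 = {1, 5}  B8 = {3, 8}
Tree: B1–B2, B1–B3, B3–B4, B2–B5, B3–B6, B1–B7, B5–B8
Each bag holds 2 vertices, so the decomposition has width 1, which upper-bounds the treewidth. G has an edge, so its treewidth is at least 1. Combining the bounds, tw(G) = 1.

1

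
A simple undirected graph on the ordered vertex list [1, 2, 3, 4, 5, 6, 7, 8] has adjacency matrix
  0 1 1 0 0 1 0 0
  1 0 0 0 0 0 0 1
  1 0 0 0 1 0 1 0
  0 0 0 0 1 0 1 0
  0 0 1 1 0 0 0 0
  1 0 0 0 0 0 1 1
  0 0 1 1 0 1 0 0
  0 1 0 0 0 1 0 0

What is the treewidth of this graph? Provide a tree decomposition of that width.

Treewidth 2.
One optimal decomposition is:
Bags: B1 = {1, 2, 8}  B2 = {1, 6, 8}  B3 = {1, 3, 6}  B4 = {3, 6, 7}  B5 = {3, 5, 7}  B6 = {4, 5, 7}
Tree: B1–B2, B2–B3, B3–B4, B4–B5, B5–B6

The largest bag has 3 vertices, giving width 2; this decomposition certifies tw(G) ≤ 2. The edges 2–8–6–1–2 form a cycle, so G is not a tree and its treewidth is at least 2. Therefore the treewidth is 2.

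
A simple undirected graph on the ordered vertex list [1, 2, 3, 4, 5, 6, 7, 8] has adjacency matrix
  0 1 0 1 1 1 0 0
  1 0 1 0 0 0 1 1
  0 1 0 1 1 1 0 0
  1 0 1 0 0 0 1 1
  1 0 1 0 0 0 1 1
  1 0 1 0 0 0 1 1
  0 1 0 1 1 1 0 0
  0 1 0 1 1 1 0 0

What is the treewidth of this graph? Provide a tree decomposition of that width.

Every bag has size at most 5, so the width is 5 − 1 = 4 and tw(G) ≤ 4. For the lower bound: the 5 vertex sets {6,7}, {1,2}, {3,5}, {8}, {4} are disjoint, each induces a connected subgraph, and every pair is joined by at least one edge of G. Contracting each set to a single vertex therefore yields K_{5} as a minor, and since treewidth is minor-monotone, tw(G) ≥ tw(K_{5}) = 4. The upper and lower bounds meet at 4, so that is the treewidth.

Treewidth 4.
Bags: B1 = {1, 3, 6, 7, 8}  B2 = {1, 2, 3, 7, 8}  B3 = {1, 3, 5, 7, 8}  B4 = {1, 3, 4, 7, 8}
Tree: B1–B2, B2–B3, B3–B4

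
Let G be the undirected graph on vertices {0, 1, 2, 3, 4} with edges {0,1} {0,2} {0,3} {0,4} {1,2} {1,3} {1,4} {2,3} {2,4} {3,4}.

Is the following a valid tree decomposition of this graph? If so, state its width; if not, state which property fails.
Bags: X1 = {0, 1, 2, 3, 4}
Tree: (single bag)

Checking the three conditions: (i) the bags cover all of {0, 1, 2, 3, 4}; (ii) for each edge, some bag contains both endpoints; (iii) the bags containing any fixed vertex form a subtree. All hold, so the decomposition is valid with width 5 − 1 = 4.

Yes; width 4.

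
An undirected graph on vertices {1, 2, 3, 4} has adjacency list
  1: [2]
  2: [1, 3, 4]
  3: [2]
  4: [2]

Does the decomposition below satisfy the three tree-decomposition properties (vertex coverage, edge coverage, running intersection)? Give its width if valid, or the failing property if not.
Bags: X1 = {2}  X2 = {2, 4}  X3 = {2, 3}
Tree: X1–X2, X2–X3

A tree decomposition must satisfy three properties: every vertex lies in some bag; for every edge, both endpoints lie together in some bag; and for every vertex, the bags containing it form a connected subtree. Here vertex 1 appears in no bag, so the decomposition is invalid.

No — vertex 1 appears in no bag.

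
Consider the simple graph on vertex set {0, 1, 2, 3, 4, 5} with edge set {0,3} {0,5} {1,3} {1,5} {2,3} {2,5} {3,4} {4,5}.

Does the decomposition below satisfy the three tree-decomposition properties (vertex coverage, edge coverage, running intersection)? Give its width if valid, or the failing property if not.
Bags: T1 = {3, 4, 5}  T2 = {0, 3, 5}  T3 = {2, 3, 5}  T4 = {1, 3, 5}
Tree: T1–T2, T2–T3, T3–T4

Checking the three conditions: (i) the bags cover all of {0, 1, 2, 3, 4, 5}; (ii) for each edge, some bag contains both endpoints; (iii) the bags containing any fixed vertex form a subtree. All hold, so the decomposition is valid with width 3 − 1 = 2.

Yes; width 2.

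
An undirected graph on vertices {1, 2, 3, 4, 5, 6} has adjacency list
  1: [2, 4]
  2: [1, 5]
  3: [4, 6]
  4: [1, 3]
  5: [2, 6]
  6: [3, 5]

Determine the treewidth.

2

A width-2 tree decomposition is:
Bags: B1 = {1, 3, 4}  B2 = {1, 2, 3}  B3 = {2, 3, 5}  B4 = {3, 5, 6}
Tree: B1–B2, B2–B3, B3–B4
The largest bag has 3 vertices, giving width 2; this decomposition certifies tw(G) ≤ 2. The edges 3–4–1–2–5–6–3 form a cycle, so G is not a tree and its treewidth is at least 2. Hence tw(G) = 2 exactly.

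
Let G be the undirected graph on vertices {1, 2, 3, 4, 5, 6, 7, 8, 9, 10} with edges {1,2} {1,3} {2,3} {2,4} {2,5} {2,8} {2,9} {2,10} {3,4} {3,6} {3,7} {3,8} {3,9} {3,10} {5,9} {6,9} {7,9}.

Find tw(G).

2

A width-2 tree decomposition is:
Bags: B1 = {2, 3, 9}  B2 = {2, 3, 10}  B3 = {3, 6, 9}  B4 = {2, 5, 9}  B5 = {2, 3, 4}  B6 = {2, 3, 8}  B7 = {3, 7, 9}  B8 = {1, 2, 3}
Tree: B1–B2, B1–B3, B1–B4, B2–B5, B2–B6, B3–B7, B6–B8
Each bag holds 3 vertices, so the decomposition has width 2, which upper-bounds the treewidth. For the lower bound, the 3 vertices {1, 2, 3} are pairwise adjacent, and any tree decomposition puts a clique entirely inside one bag — forcing width ≥ 2. Therefore the treewidth is 2.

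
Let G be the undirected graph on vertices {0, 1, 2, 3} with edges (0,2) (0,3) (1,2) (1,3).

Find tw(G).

A width-2 tree decomposition is:
Bags: B1 = {0, 1, 3}  B2 = {0, 1, 2}
Tree: B1–B2
The largest bag has 3 vertices, giving width 2; this decomposition certifies tw(G) ≤ 2. For the lower bound, G contains the cycle 1–3–0–2–1, so G is not a forest; only forests have treewidth ≤ 1, hence tw(G) ≥ 2. The upper and lower bounds meet at 2, so that is the treewidth.

2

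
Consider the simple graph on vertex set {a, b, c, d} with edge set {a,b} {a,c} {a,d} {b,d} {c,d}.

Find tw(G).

A width-2 tree decomposition is:
Bags: B1 = {a, b, d}  B2 = {a, c, d}
Tree: B1–B2
Every bag has size at most 3, so the width is 3 − 1 = 2 and tw(G) ≤ 2. On the other hand G contains the 3-clique {a, c, d}. A clique must lie in a single bag of any decomposition, so no decomposition can have width below 2. The upper and lower bounds meet at 2, so that is the treewidth.

2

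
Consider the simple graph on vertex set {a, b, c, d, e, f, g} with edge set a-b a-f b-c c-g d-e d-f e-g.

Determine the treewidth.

A width-2 tree decomposition is:
Bags: B1 = {a, b, c}  B2 = {a, c, g}  B3 = {a, e, g}  B4 = {a, d, e}  B5 = {a, d, f}
Tree: B1–B2, B2–B3, B3–B4, B4–B5
The largest bag has 3 vertices, giving width 2; this decomposition certifies tw(G) ≤ 2. Since a–b–c–g–e–d–f–a is a cycle in G, G is not acyclic. Forests are exactly the graphs of treewidth ≤ 1, so tw(G) ≥ 2. The upper and lower bounds meet at 2, so that is the treewidth.

2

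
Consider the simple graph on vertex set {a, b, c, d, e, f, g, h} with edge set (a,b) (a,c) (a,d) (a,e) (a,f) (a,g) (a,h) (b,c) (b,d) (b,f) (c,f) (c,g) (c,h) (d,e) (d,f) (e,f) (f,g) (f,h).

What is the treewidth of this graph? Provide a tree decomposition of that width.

Treewidth 3.
One optimal decomposition is:
Bags: B1 = {a, b, c, f}  B2 = {a, b, d, f}  B3 = {a, d, e, f}  B4 = {a, c, f, h}  B5 = {a, c, f, g}
Tree: B1–B2, B2–B3, B1–B4, B4–B5

Every bag has size at most 4, so the width is 4 − 1 = 3 and tw(G) ≤ 3. For the lower bound, the 4 vertices {a, d, e, f} are pairwise adjacent, and any tree decomposition puts a clique entirely inside one bag — forcing width ≥ 3. Hence tw(G) = 3 exactly.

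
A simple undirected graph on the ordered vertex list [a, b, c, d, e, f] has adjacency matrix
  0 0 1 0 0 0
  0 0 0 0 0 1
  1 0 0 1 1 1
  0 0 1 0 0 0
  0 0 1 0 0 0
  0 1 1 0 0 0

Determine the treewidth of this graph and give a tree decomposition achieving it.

Treewidth 1.
Bags: B1 = {c, d}  B2 = {c, f}  B3 = {b, f}  B4 = {a, c}  B5 = {c, e}
Tree: B1–B2, B2–B3, B1–B4, B4–B5

Each bag holds 2 vertices, so the decomposition has width 1, which upper-bounds the treewidth. Any graph with an edge has treewidth ≥ 1, and G has the edge c–d. The upper and lower bounds meet at 1, so that is the treewidth.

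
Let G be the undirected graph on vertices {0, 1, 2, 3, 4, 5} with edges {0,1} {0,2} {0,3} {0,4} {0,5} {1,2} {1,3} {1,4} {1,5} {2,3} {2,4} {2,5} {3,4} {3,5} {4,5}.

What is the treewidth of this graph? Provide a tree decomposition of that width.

With just one bag of size 6, the width is 6 − 1 = 5, so tw(G) ≤ 5. On the other hand G contains the 6-clique {0, 1, 2, 3, 4, 5}. A clique must lie in a single bag of any decomposition, so no decomposition can have width below 5. The upper and lower bounds meet at 5, so that is the treewidth.

Treewidth 5.
Bags: B1 = {0, 1, 2, 3, 4, 5}
Tree: (single bag)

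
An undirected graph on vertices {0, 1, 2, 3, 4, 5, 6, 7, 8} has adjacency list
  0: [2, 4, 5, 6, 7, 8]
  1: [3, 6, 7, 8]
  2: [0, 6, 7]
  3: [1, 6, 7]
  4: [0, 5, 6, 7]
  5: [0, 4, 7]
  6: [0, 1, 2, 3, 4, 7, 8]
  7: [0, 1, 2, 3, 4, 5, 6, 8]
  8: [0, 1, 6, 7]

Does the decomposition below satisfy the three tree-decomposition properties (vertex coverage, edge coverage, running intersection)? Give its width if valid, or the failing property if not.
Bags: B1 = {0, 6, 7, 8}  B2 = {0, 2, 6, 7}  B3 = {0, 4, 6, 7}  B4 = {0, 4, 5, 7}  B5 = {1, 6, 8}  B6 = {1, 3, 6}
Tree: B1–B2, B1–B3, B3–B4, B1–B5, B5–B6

A tree decomposition must satisfy three properties: every vertex lies in some bag; for every edge, both endpoints lie together in some bag; and for every vertex, the bags containing it form a connected subtree. Here edge (7,1) lies in no bag, so the decomposition is invalid.

No — edge (7,1) lies in no bag.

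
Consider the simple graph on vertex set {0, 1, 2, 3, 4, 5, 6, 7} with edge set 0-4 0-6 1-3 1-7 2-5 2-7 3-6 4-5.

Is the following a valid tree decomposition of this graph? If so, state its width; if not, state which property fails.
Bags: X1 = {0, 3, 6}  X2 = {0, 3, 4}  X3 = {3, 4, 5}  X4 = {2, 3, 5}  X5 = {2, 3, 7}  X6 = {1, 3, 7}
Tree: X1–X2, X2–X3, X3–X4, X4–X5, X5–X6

Yes; width 2.

Checking the three conditions: (i) the bags cover all of {0, 1, 2, 3, 4, 5, 6, 7}; (ii) for each edge, some bag contains both endpoints; (iii) the bags containing any fixed vertex form a subtree. All hold, so the decomposition is valid with width 3 − 1 = 2.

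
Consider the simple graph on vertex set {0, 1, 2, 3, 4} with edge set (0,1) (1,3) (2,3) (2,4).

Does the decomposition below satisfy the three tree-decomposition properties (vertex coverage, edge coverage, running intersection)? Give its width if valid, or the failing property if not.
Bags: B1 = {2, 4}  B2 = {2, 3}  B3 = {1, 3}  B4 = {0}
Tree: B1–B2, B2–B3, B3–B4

No — edge (1,0) lies in no bag.

A tree decomposition must satisfy three properties: every vertex lies in some bag; for every edge, both endpoints lie together in some bag; and for every vertex, the bags containing it form a connected subtree. Here edge (1,0) lies in no bag, so the decomposition is invalid.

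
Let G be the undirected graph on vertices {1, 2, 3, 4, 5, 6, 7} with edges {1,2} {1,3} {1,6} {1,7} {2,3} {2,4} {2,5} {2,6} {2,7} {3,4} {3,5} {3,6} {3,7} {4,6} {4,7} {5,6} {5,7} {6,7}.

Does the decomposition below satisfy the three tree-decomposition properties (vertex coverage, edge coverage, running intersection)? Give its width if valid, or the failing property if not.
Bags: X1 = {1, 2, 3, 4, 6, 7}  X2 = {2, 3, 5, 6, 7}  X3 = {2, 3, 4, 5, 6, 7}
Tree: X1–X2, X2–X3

No — bags containing vertex 4 are not connected in the tree.

A tree decomposition must satisfy three properties: every vertex lies in some bag; for every edge, both endpoints lie together in some bag; and for every vertex, the bags containing it form a connected subtree. Here bags containing vertex 4 are not connected in the tree, so the decomposition is invalid.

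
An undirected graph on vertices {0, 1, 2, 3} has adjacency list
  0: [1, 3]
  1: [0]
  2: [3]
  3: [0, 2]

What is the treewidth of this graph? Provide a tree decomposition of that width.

Treewidth 1.
One such decomposition:
Bags: B1 = {0, 1}  B2 = {0, 3}  B3 = {2, 3}
Tree: B1–B2, B2–B3

Every bag has size at most 2, so the width is 2 − 1 = 1 and tw(G) ≤ 1. Since G has at least one edge (e.g. 1–0), it is not an edgeless graph, so tw(G) ≥ 1. Therefore the treewidth is 1.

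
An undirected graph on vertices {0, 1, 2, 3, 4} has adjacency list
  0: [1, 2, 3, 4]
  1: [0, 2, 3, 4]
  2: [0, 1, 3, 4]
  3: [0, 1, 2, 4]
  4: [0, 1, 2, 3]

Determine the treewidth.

4

A width-4 tree decomposition is:
Bags: B1 = {0, 1, 2, 3, 4}
Tree: (single bag)
With just one bag of size 5, the width is 5 − 1 = 4, so tw(G) ≤ 4. On the other hand G contains the 5-clique {0, 1, 2, 3, 4}. A clique must lie in a single bag of any decomposition, so no decomposition can have width below 4. The upper and lower bounds meet at 4, so that is the treewidth.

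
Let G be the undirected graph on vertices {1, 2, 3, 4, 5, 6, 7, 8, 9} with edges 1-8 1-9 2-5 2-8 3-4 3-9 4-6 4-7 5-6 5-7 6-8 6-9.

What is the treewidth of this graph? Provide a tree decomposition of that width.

Treewidth 3.
One optimal decomposition is:
Bags: B1 = {3, 4, 7, 9}  B2 = {4, 6, 7, 9}  B3 = {5, 6, 7, 9}  B4 = {1, 5, 6, 9}  B5 = {1, 5, 6, 8}  B6 = {1, 2, 5, 8}
Tree: B1–B2, B2–B3, B3–B4, B4–B5, B5–B6

Each bag holds 4 vertices, so the decomposition has width 3, which upper-bounds the treewidth. For the lower bound: the 4 vertex sets {3,4,7}, {9}, {6}, {1,2,5,8} are disjoint, each induces a connected subgraph, and every pair is joined by at least one edge of G. Contracting each set to a single vertex therefore yields K_{4} as a minor, and since treewidth is minor-monotone, tw(G) ≥ tw(K_{4}) = 3. Hence tw(G) = 3 exactly.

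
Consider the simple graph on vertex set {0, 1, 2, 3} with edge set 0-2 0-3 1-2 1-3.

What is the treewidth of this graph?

2

A width-2 tree decomposition is:
Bags: B1 = {0, 1, 3}  B2 = {0, 1, 2}
Tree: B1–B2
Each bag holds 3 vertices, so the decomposition has width 2, which upper-bounds the treewidth. Since 0–3–1–2–0 is a cycle in G, G is not acyclic. Forests are exactly the graphs of treewidth ≤ 1, so tw(G) ≥ 2. Combining the bounds, tw(G) = 2.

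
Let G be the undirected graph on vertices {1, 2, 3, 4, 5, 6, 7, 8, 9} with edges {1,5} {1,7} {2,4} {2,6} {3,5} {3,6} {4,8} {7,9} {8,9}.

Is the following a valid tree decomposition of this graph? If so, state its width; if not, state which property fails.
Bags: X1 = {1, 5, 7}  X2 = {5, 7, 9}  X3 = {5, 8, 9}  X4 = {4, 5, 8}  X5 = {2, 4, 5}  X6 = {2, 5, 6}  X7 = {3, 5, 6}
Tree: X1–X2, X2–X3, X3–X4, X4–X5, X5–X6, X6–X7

Yes; width 2.

Vertex coverage: the bags together contain {1, 2, 3, 4, 5, 6, 7, 8, 9}, the full vertex set. Edge coverage: each edge of G has both endpoints in at least one bag. Running intersection: for every vertex, the bags containing it form a connected subtree. All three properties hold, so this is a valid tree decomposition of width max|bag| − 1 = 2, and hence tw(G) ≤ 2.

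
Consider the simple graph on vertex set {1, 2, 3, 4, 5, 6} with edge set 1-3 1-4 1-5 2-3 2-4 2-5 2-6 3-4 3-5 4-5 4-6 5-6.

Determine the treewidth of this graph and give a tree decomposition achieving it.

Each bag holds 4 vertices, so the decomposition has width 3, which upper-bounds the treewidth. Conversely, {1, 3, 4, 5} is a clique of size 4, and the vertices of any clique must share a bag in every tree decomposition; so some bag has ≥ 4 vertices and tw(G) ≥ 3. Hence tw(G) = 3 exactly.

Treewidth 3.
Bags: B1 = {2, 3, 4, 5}  B2 = {1, 3, 4, 5}  B3 = {2, 4, 5, 6}
Tree: B1–B2, B1–B3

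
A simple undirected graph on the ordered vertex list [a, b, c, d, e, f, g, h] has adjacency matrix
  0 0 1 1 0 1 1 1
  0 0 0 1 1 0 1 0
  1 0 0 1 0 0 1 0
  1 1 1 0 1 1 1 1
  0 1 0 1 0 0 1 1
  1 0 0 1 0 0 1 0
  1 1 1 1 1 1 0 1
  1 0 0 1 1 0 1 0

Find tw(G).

A width-3 tree decomposition is:
Bags: B1 = {a, d, g, h}  B2 = {a, c, d, g}  B3 = {d, e, g, h}  B4 = {b, d, e, g}  B5 = {a, d, f, g}
Tree: B1–B2, B1–B3, B3–B4, B2–B5
The largest bag has 4 vertices, giving width 3; this decomposition certifies tw(G) ≤ 3. On the other hand G contains the 4-clique {d, e, g, h}. A clique must lie in a single bag of any decomposition, so no decomposition can have width below 3. Combining the bounds, tw(G) = 3.

3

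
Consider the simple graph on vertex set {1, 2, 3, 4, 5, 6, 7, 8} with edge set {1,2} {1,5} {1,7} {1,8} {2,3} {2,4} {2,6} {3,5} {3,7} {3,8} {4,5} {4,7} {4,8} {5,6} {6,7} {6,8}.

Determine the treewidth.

4

A width-4 tree decomposition is:
Bags: B1 = {1, 3, 4, 5, 6}  B2 = {1, 2, 3, 4, 6}  B3 = {1, 3, 4, 6, 7}  B4 = {1, 3, 4, 6, 8}
Tree: B1–B2, B2–B3, B3–B4
The largest bag has 5 vertices, giving width 4; this decomposition certifies tw(G) ≤ 4. For the lower bound: the 5 vertex sets {5,6}, {2,3}, {4,7}, {1}, {8} are disjoint, each induces a connected subgraph, and every pair is joined by at least one edge of G. Contracting each set to a single vertex therefore yields K_{5} as a minor, and since treewidth is minor-monotone, tw(G) ≥ tw(K_{5}) = 4. The upper and lower bounds meet at 4, so that is the treewidth.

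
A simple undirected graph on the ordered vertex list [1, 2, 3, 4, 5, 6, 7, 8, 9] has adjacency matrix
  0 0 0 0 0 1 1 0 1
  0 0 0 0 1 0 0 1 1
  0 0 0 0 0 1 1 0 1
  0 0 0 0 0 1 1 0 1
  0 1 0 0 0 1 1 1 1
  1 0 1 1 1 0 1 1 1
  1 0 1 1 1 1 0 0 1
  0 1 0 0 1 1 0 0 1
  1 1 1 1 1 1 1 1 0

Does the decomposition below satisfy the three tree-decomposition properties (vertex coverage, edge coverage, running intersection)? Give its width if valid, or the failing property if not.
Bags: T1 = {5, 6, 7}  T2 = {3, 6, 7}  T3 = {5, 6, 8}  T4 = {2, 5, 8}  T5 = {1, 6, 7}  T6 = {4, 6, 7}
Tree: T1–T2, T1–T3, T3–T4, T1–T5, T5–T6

No — vertex 9 appears in no bag.

A tree decomposition must satisfy three properties: every vertex lies in some bag; for every edge, both endpoints lie together in some bag; and for every vertex, the bags containing it form a connected subtree. Here vertex 9 appears in no bag, so the decomposition is invalid.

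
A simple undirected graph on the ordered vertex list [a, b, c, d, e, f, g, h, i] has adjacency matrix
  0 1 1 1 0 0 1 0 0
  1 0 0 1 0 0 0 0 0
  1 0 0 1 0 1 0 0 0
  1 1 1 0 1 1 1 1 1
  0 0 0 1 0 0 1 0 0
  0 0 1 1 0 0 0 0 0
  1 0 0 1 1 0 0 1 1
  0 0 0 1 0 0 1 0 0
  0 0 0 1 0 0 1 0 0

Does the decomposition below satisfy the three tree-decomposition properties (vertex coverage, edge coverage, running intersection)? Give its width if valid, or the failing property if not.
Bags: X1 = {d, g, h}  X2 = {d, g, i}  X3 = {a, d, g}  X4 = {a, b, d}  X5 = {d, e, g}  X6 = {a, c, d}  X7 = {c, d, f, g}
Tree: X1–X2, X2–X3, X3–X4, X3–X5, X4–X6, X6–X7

A tree decomposition must satisfy three properties: every vertex lies in some bag; for every edge, both endpoints lie together in some bag; and for every vertex, the bags containing it form a connected subtree. Here bags containing vertex g are not connected in the tree, so the decomposition is invalid.

No — bags containing vertex g are not connected in the tree.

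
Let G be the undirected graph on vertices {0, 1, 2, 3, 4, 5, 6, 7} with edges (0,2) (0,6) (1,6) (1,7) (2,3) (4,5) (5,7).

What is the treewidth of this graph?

A width-1 tree decomposition is:
Bags: B1 = {2, 3}  B2 = {0, 2}  B3 = {0, 6}  B4 = {1, 6}  B5 = {1, 7}  B6 = {5, 7}  B7 = {4, 5}
Tree: B1–B2, B2–B3, B3–B4, B4–B5, B5–B6, B6–B7
The largest bag has 2 vertices, giving width 1; this decomposition certifies tw(G) ≤ 1. G has an edge, so its treewidth is at least 1. Combining the bounds, tw(G) = 1.

1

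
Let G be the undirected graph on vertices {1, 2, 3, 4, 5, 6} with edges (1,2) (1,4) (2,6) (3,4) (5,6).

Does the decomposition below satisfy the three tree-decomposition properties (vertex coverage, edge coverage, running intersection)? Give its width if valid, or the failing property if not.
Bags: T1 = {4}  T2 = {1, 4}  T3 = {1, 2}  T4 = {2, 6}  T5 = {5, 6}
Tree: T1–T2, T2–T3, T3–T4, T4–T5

No — vertex 3 appears in no bag.

A tree decomposition must satisfy three properties: every vertex lies in some bag; for every edge, both endpoints lie together in some bag; and for every vertex, the bags containing it form a connected subtree. Here vertex 3 appears in no bag, so the decomposition is invalid.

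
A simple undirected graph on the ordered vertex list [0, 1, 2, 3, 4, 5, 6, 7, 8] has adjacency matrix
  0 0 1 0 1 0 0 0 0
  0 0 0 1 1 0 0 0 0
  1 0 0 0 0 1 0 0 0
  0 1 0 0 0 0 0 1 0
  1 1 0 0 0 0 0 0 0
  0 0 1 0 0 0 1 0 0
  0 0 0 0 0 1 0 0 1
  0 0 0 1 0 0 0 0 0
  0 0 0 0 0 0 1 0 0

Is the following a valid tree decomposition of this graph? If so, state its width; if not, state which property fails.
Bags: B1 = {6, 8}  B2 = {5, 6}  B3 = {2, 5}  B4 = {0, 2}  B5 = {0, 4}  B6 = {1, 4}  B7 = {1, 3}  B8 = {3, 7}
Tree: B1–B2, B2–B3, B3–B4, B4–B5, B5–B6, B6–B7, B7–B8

Checking the three conditions: (i) the bags cover all of {0, 1, 2, 3, 4, 5, 6, 7, 8}; (ii) for each edge, some bag contains both endpoints; (iii) the bags containing any fixed vertex form a subtree. All hold, so the decomposition is valid with width 2 − 1 = 1.

Yes; width 1.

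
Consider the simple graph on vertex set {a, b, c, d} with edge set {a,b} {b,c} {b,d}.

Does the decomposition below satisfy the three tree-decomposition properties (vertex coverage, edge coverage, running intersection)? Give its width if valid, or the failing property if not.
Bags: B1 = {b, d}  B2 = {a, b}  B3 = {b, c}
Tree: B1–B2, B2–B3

Yes; width 1.

Every vertex of G appears in some bag (union = {a, b, c, d}); every edge is covered by a bag; and for each vertex v the set of bags containing v is connected in the bag tree. The decomposition is therefore valid. The largest bag has 2 vertices, so the width is 1.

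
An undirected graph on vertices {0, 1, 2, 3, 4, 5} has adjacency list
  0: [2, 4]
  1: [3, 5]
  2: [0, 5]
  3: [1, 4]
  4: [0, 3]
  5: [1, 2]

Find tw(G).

A width-2 tree decomposition is:
Bags: B1 = {0, 3, 4}  B2 = {0, 1, 3}  B3 = {0, 1, 5}  B4 = {0, 2, 5}
Tree: B1–B2, B2–B3, B3–B4
Every bag has size at most 3, so the width is 3 − 1 = 2 and tw(G) ≤ 2. Since 0–4–3–1–5–2–0 is a cycle in G, G is not acyclic. Forests are exactly the graphs of treewidth ≤ 1, so tw(G) ≥ 2. Combining the bounds, tw(G) = 2.

2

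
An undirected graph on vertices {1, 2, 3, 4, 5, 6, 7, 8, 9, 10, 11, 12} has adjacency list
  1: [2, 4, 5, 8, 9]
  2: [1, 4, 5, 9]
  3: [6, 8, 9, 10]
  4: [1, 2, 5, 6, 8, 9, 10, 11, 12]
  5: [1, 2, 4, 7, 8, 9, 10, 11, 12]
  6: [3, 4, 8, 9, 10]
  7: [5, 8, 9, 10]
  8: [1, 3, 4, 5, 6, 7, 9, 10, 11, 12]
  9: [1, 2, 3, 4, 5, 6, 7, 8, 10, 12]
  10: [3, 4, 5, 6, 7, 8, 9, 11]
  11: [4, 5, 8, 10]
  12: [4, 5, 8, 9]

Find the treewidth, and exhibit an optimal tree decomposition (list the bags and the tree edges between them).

The largest bag has 5 vertices, giving width 4; this decomposition certifies tw(G) ≤ 4. On the other hand G contains the 5-clique {3, 6, 8, 9, 10}. A clique must lie in a single bag of any decomposition, so no decomposition can have width below 4. Therefore the treewidth is 4.

Treewidth 4.
One optimal decomposition is:
Bags: B1 = {3, 6, 8, 9, 10}  B2 = {4, 6, 8, 9, 10}  B3 = {4, 5, 8, 9, 10}  B4 = {4, 5, 8, 10, 11}  B5 = {1, 4, 5, 8, 9}  B6 = {4, 5, 8, 9, 12}  B7 = {1, 2, 4, 5, 9}  B8 = {5, 7, 8, 9, 10}
Tree: B1–B2, B2–B3, B3–B4, B3–B5, B3–B6, B5–B7, B3–B8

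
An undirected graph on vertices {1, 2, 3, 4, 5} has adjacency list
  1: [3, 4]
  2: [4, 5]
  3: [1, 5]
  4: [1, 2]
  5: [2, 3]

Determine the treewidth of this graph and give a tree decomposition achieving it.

Every bag has size at most 3, so the width is 3 − 1 = 2 and tw(G) ≤ 2. The edges 4–1–3–5–2–4 form a cycle, so G is not a tree and its treewidth is at least 2. Hence tw(G) = 2 exactly.

Treewidth 2.
One such decomposition:
Bags: B1 = {1, 3, 4}  B2 = {3, 4, 5}  B3 = {2, 4, 5}
Tree: B1–B2, B2–B3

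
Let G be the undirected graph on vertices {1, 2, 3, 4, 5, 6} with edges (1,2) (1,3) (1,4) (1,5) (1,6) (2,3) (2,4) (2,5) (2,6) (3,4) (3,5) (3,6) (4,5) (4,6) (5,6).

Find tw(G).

A width-5 tree decomposition is:
Bags: B1 = {1, 2, 3, 4, 5, 6}
Tree: (single bag)
With just one bag of size 6, the width is 6 − 1 = 5, so tw(G) ≤ 5. For the lower bound, the 6 vertices {1, 2, 3, 4, 5, 6} are pairwise adjacent, and any tree decomposition puts a clique entirely inside one bag — forcing width ≥ 5. Therefore the treewidth is 5.

5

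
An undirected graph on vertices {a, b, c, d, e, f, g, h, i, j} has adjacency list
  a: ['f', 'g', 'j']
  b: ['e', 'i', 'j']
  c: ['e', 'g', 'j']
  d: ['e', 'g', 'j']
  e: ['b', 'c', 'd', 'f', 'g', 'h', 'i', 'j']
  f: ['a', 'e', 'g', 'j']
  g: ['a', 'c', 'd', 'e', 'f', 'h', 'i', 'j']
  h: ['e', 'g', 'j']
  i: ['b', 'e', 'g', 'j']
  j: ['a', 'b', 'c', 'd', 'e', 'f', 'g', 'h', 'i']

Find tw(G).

A width-3 tree decomposition is:
Bags: B1 = {d, e, g, j}  B2 = {e, f, g, j}  B3 = {e, g, h, j}  B4 = {c, e, g, j}  B5 = {e, g, i, j}  B6 = {b, e, i, j}  B7 = {a, f, g, j}
Tree: B1–B2, B2–B3, B2–B4, B4–B5, B5–B6, B2–B7
The largest bag has 4 vertices, giving width 3; this decomposition certifies tw(G) ≤ 3. For the lower bound, the 4 vertices {d, e, g, j} are pairwise adjacent, and any tree decomposition puts a clique entirely inside one bag — forcing width ≥ 3. Therefore the treewidth is 3.

3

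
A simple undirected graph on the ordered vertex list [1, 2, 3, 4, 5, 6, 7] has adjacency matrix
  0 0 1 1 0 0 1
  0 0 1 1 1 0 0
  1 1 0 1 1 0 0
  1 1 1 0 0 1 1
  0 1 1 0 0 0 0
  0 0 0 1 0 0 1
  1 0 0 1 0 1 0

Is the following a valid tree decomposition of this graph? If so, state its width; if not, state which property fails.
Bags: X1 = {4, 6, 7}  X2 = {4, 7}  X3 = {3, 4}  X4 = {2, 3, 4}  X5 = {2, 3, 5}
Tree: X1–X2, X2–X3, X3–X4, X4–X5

No — vertex 1 appears in no bag.

A tree decomposition must satisfy three properties: every vertex lies in some bag; for every edge, both endpoints lie together in some bag; and for every vertex, the bags containing it form a connected subtree. Here vertex 1 appears in no bag, so the decomposition is invalid.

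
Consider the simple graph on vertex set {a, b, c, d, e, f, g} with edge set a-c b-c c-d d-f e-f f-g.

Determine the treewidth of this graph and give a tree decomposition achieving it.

Treewidth 1.
One optimal decomposition is:
Bags: B1 = {a, c}  B2 = {c, d}  B3 = {d, f}  B4 = {e, f}  B5 = {f, g}  B6 = {b, c}
Tree: B1–B2, B2–B3, B3–B4, B4–B5, B2–B6

The largest bag has 2 vertices, giving width 1; this decomposition certifies tw(G) ≤ 1. Any graph with an edge has treewidth ≥ 1, and G has the edge a–c. Combining the bounds, tw(G) = 1.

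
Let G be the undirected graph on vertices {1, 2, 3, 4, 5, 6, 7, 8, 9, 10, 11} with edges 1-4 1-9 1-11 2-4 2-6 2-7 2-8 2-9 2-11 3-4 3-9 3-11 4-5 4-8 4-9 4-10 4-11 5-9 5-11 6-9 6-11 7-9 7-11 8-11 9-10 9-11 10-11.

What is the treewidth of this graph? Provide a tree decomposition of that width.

The largest bag has 4 vertices, giving width 3; this decomposition certifies tw(G) ≤ 3. Conversely, {2, 4, 8, 11} is a clique of size 4, and the vertices of any clique must share a bag in every tree decomposition; so some bag has ≥ 4 vertices and tw(G) ≥ 3. Combining the bounds, tw(G) = 3.

Treewidth 3.
One such decomposition:
Bags: B1 = {4, 9, 10, 11}  B2 = {3, 4, 9, 11}  B3 = {1, 4, 9, 11}  B4 = {2, 4, 9, 11}  B5 = {2, 7, 9, 11}  B6 = {4, 5, 9, 11}  B7 = {2, 6, 9, 11}  B8 = {2, 4, 8, 11}
Tree: B1–B2, B2–B3, B2–B4, B4–B5, B2–B6, B4–B7, B4–B8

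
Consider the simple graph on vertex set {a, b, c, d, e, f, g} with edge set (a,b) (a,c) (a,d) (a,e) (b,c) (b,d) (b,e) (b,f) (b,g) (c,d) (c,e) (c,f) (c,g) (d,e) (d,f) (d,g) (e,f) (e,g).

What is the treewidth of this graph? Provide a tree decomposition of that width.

The largest bag has 5 vertices, giving width 4; this decomposition certifies tw(G) ≤ 4. On the other hand G contains the 5-clique {b, c, d, e, g}. A clique must lie in a single bag of any decomposition, so no decomposition can have width below 4. Hence tw(G) = 4 exactly.

Treewidth 4.
One such decomposition:
Bags: B1 = {a, b, c, d, e}  B2 = {b, c, d, e, f}  B3 = {b, c, d, e, g}
Tree: B1–B2, B1–B3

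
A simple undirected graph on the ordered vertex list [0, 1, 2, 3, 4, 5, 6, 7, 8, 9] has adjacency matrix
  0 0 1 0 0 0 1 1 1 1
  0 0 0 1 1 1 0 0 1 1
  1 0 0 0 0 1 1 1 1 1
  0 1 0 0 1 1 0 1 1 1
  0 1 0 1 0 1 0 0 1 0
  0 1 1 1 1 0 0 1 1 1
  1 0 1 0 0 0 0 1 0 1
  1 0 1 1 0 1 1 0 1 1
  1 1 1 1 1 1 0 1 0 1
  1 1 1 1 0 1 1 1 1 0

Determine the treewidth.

4

A width-4 tree decomposition is:
Bags: B1 = {1, 3, 5, 8, 9}  B2 = {3, 5, 7, 8, 9}  B3 = {2, 5, 7, 8, 9}  B4 = {1, 3, 4, 5, 8}  B5 = {0, 2, 7, 8, 9}  B6 = {0, 2, 6, 7, 9}
Tree: B1–B2, B2–B3, B1–B4, B3–B5, B5–B6
The largest bag has 5 vertices, giving width 4; this decomposition certifies tw(G) ≤ 4. On the other hand G contains the 5-clique {0, 2, 7, 8, 9}. A clique must lie in a single bag of any decomposition, so no decomposition can have width below 4. Therefore the treewidth is 4.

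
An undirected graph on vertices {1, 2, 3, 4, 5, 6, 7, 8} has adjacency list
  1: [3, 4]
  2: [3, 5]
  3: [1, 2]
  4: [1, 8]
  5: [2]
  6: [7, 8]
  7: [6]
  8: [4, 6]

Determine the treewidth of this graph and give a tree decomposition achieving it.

Treewidth 1.
One optimal decomposition is:
Bags: B1 = {2, 5}  B2 = {2, 3}  B3 = {1, 3}  B4 = {1, 4}  B5 = {4, 8}  B6 = {6, 8}  B7 = {6, 7}
Tree: B1–B2, B2–B3, B3–B4, B4–B5, B5–B6, B6–B7

Every bag has size at most 2, so the width is 2 − 1 = 1 and tw(G) ≤ 1. Any graph with an edge has treewidth ≥ 1, and G has the edge 5–2. Combining the bounds, tw(G) = 1.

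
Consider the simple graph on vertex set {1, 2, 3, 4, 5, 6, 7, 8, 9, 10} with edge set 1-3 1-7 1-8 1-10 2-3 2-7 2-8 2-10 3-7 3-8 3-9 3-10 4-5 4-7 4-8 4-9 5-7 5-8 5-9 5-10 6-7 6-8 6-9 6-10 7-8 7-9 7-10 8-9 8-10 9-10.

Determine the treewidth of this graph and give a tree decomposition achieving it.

Every bag has size at most 5, so the width is 5 − 1 = 4 and tw(G) ≤ 4. On the other hand G contains the 5-clique {1, 3, 7, 8, 10}. A clique must lie in a single bag of any decomposition, so no decomposition can have width below 4. The upper and lower bounds meet at 4, so that is the treewidth.

Treewidth 4.
One such decomposition:
Bags: B1 = {3, 7, 8, 9, 10}  B2 = {5, 7, 8, 9, 10}  B3 = {1, 3, 7, 8, 10}  B4 = {4, 5, 7, 8, 9}  B5 = {6, 7, 8, 9, 10}  B6 = {2, 3, 7, 8, 10}
Tree: B1–B2, B1–B3, B2–B4, B2–B5, B3–B6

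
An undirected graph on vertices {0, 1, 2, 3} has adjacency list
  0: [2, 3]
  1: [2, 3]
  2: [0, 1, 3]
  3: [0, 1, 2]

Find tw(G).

A width-2 tree decomposition is:
Bags: B1 = {1, 2, 3}  B2 = {0, 2, 3}
Tree: B1–B2
The largest bag has 3 vertices, giving width 2; this decomposition certifies tw(G) ≤ 2. Conversely, {0, 2, 3} is a clique of size 3, and the vertices of any clique must share a bag in every tree decomposition; so some bag has ≥ 3 vertices and tw(G) ≥ 2. Combining the bounds, tw(G) = 2.

2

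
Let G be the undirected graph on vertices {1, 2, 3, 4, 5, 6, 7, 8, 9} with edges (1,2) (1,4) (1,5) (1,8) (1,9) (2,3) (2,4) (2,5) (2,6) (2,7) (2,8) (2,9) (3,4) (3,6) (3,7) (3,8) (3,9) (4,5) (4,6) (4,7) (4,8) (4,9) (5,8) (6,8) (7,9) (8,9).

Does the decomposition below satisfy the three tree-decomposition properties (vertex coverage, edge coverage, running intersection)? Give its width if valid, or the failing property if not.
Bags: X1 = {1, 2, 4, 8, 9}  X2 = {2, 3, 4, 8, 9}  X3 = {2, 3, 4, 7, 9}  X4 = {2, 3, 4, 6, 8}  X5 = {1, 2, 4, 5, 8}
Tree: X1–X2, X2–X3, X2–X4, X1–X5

Yes; width 4.

Checking the three conditions: (i) the bags cover all of {1, 2, 3, 4, 5, 6, 7, 8, 9}; (ii) for each edge, some bag contains both endpoints; (iii) the bags containing any fixed vertex form a subtree. All hold, so the decomposition is valid with width 5 − 1 = 4.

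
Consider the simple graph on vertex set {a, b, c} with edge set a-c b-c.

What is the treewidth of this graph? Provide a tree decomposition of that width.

Treewidth 1.
One optimal decomposition is:
Bags: B1 = {b, c}  B2 = {a, c}
Tree: B1–B2

Each bag holds 2 vertices, so the decomposition has width 1, which upper-bounds the treewidth. Since G has at least one edge (e.g. c–b), it is not an edgeless graph, so tw(G) ≥ 1. Therefore the treewidth is 1.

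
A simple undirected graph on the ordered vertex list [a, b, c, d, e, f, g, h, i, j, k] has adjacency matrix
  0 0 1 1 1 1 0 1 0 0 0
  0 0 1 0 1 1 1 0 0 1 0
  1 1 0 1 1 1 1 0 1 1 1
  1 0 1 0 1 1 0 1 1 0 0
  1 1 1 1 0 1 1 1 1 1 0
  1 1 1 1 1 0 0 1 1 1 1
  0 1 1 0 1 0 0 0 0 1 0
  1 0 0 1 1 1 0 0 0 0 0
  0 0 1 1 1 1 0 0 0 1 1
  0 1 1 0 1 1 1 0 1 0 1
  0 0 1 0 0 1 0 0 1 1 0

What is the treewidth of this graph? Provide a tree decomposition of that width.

The largest bag has 5 vertices, giving width 4; this decomposition certifies tw(G) ≤ 4. On the other hand G contains the 5-clique {b, c, e, g, j}. A clique must lie in a single bag of any decomposition, so no decomposition can have width below 4. Therefore the treewidth is 4.

Treewidth 4.
One optimal decomposition is:
Bags: B1 = {a, c, d, e, f}  B2 = {c, d, e, f, i}  B3 = {c, e, f, i, j}  B4 = {c, f, i, j, k}  B5 = {b, c, e, f, j}  B6 = {a, d, e, f, h}  B7 = {b, c, e, g, j}
Tree: B1–B2, B2–B3, B3–B4, B3–B5, B1–B6, B5–B7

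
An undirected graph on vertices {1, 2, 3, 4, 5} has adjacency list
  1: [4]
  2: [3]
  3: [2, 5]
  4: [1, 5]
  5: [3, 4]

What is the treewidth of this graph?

A width-1 tree decomposition is:
Bags: B1 = {1, 4}  B2 = {4, 5}  B3 = {3, 5}  B4 = {2, 3}
Tree: B1–B2, B2–B3, B3–B4
The largest bag has 2 vertices, giving width 1; this decomposition certifies tw(G) ≤ 1. Since G has at least one edge (e.g. 1–4), it is not an edgeless graph, so tw(G) ≥ 1. Hence tw(G) = 1 exactly.

1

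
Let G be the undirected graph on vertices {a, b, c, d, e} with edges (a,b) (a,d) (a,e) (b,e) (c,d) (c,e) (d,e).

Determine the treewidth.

A width-2 tree decomposition is:
Bags: B1 = {a, d, e}  B2 = {a, b, e}  B3 = {c, d, e}
Tree: B1–B2, B1–B3
Each bag holds 3 vertices, so the decomposition has width 2, which upper-bounds the treewidth. Conversely, {c, d, e} is a clique of size 3, and the vertices of any clique must share a bag in every tree decomposition; so some bag has ≥ 3 vertices and tw(G) ≥ 2. The upper and lower bounds meet at 2, so that is the treewidth.

2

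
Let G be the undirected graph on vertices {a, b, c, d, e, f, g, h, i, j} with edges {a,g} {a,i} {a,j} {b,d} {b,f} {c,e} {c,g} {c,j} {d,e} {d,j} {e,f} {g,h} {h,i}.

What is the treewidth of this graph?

A width-2 tree decomposition is:
Bags: B1 = {b, d, f}  B2 = {d, e, f}  B3 = {d, e, j}  B4 = {c, e, j}  B5 = {a, c, j}  B6 = {a, c, g}  B7 = {a, g, i}  B8 = {g, h, i}
Tree: B1–B2, B2–B3, B3–B4, B4–B5, B5–B6, B6–B7, B7–B8
Each bag holds 3 vertices, so the decomposition has width 2, which upper-bounds the treewidth. Since b–f–e–d–b is a cycle in G, G is not acyclic. Forests are exactly the graphs of treewidth ≤ 1, so tw(G) ≥ 2. Hence tw(G) = 2 exactly.

2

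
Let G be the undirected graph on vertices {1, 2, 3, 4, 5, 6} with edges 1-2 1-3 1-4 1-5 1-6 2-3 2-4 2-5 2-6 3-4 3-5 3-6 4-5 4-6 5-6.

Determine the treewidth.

A width-5 tree decomposition is:
Bags: B1 = {1, 2, 3, 4, 5, 6}
Tree: (single bag)
With just one bag of size 6, the width is 6 − 1 = 5, so tw(G) ≤ 5. On the other hand G contains the 6-clique {1, 2, 3, 4, 5, 6}. A clique must lie in a single bag of any decomposition, so no decomposition can have width below 5. Therefore the treewidth is 5.

5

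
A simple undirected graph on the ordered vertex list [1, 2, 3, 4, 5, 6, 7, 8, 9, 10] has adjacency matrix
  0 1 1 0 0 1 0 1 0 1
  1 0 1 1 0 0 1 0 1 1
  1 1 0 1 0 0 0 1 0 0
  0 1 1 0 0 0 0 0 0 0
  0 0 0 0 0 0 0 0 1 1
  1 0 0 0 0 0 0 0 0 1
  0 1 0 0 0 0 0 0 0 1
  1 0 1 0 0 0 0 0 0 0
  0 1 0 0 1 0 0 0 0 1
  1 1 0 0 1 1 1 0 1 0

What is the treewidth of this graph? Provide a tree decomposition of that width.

Treewidth 2.
One such decomposition:
Bags: B1 = {1, 6, 10}  B2 = {1, 2, 10}  B3 = {2, 7, 10}  B4 = {1, 2, 3}  B5 = {2, 3, 4}  B6 = {2, 9, 10}  B7 = {5, 9, 10}  B8 = {1, 3, 8}
Tree: B1–B2, B2–B3, B2–B4, B4–B5, B2–B6, B6–B7, B4–B8

Each bag holds 3 vertices, so the decomposition has width 2, which upper-bounds the treewidth. For the lower bound, the 3 vertices {1, 3, 8} are pairwise adjacent, and any tree decomposition puts a clique entirely inside one bag — forcing width ≥ 2. The upper and lower bounds meet at 2, so that is the treewidth.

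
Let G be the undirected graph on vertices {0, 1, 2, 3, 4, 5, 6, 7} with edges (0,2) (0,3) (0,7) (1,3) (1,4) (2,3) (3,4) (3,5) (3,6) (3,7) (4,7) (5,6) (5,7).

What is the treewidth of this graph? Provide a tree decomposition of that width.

Each bag holds 3 vertices, so the decomposition has width 2, which upper-bounds the treewidth. On the other hand G contains the 3-clique {1, 3, 4}. A clique must lie in a single bag of any decomposition, so no decomposition can have width below 2. Combining the bounds, tw(G) = 2.

Treewidth 2.
One such decomposition:
Bags: B1 = {3, 5, 7}  B2 = {3, 4, 7}  B3 = {3, 5, 6}  B4 = {0, 3, 7}  B5 = {1, 3, 4}  B6 = {0, 2, 3}
Tree: B1–B2, B1–B3, B2–B4, B2–B5, B4–B6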